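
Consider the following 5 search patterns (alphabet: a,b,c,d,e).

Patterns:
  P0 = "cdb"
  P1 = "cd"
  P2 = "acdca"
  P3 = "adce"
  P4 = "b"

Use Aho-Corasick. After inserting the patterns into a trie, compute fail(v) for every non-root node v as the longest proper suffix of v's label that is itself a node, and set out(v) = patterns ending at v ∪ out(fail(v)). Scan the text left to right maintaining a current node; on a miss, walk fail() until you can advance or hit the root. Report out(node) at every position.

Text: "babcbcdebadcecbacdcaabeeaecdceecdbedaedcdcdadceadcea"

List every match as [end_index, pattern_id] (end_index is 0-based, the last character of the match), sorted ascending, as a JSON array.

Build:
Trie (insert patterns):
  n0 'ε': a→4 b→12 c→1
  n1 'c': d→2
  n2 'cd': b→3  ←P1
  n3 'cdb': ·  ←P0
  n4 'a': c→5 d→9
  n5 'ac': d→6
  n6 'acd': c→7
  n7 'acdc': a→8
  n8 'acdca': ·  ←P2
  n9 'ad': c→10
  n10 'adc': e→11
  n11 'adce': ·  ←P3
  n12 'b': ·  ←P4

Failure links (BFS by depth):
  fail(1) 'c': from fail(0)=0 chase 'c': 0 ⇒ 0;  out=∅∪out(0)=∅
  fail(4) 'a': from fail(0)=0 chase 'a': 0 ⇒ 0;  out=∅∪out(0)=∅
  fail(12) 'b': from fail(0)=0 chase 'b': 0 ⇒ 0;  out={4}∪out(0)={4}
  fail(2) 'cd': from fail(1)=0 chase 'd': 0 ⇒ 0;  out={1}∪out(0)={1}
  fail(5) 'ac': from fail(4)=0 chase 'c': 0 ⇒ 1;  out=∅∪out(1)=∅
  fail(9) 'ad': from fail(4)=0 chase 'd': 0 ⇒ 0;  out=∅∪out(0)=∅
  fail(3) 'cdb': from fail(2)=0 chase 'b': 0 ⇒ 12;  out={0}∪out(12)={0,4}
  fail(6) 'acd': from fail(5)=1 chase 'd': 1 ⇒ 2;  out=∅∪out(2)={1}
  fail(10) 'adc': from fail(9)=0 chase 'c': 0 ⇒ 1;  out=∅∪out(1)=∅
  fail(7) 'acdc': from fail(6)=2 chase 'c': 2→0 ⇒ 1;  out=∅∪out(1)=∅
  fail(11) 'adce': from fail(10)=1 chase 'e': 1→0 ⇒ 0;  out={3}∪out(0)={3}
  fail(8) 'acdca': from fail(7)=1 chase 'a': 1→0 ⇒ 4;  out={2}∪out(4)={2}

Run:
[0] read 'b'  n0⇒n12  ** P4@[0:0]
[1] read 'a'  n12⇒n4 ·f
[2] read 'b'  n4⇒n12 ·f  ** P4@[2:2]
[3] read 'c'  n12⇒n1 ·f
[4] read 'b'  n1⇒n12 ·f  ** P4@[4:4]
[5] read 'c'  n12⇒n1 ·f
[6] read 'd'  n1⇒n2  ** P1@[5:6]
[7] read 'e'  n2⇒n0 ·f
[8] read 'b'  n0⇒n12  ** P4@[8:8]
[9] read 'a'  n12⇒n4 ·f
[10] read 'd'  n4⇒n9
[11] read 'c'  n9⇒n10
[12] read 'e'  n10⇒n11  ** P3@[9:12]
[13] read 'c'  n11⇒n1 ·f
[14] read 'b'  n1⇒n12 ·f  ** P4@[14:14]
[15] read 'a'  n12⇒n4 ·f
[16] read 'c'  n4⇒n5
[17] read 'd'  n5⇒n6  ** P1@[16:17]
[18] read 'c'  n6⇒n7
[19] read 'a'  n7⇒n8  ** P2@[15:19]
[20] read 'a'  n8⇒n4 ·f
[21] read 'b'  n4⇒n12 ·f  ** P4@[21:21]
[22] read 'e'  n12⇒n0 ·f
[23] read 'e'  n0⇒n0
[24] read 'a'  n0⇒n4
[25] read 'e'  n4⇒n0 ·f
[26] read 'c'  n0⇒n1
[27] read 'd'  n1⇒n2  ** P1@[26:27]
[28] read 'c'  n2⇒n1 ·f
[29] read 'e'  n1⇒n0 ·f
[30] read 'e'  n0⇒n0
[31] read 'c'  n0⇒n1
[32] read 'd'  n1⇒n2  ** P1@[31:32]
[33] read 'b'  n2⇒n3  ** P0@[31:33],P4@[33:33]
[34] read 'e'  n3⇒n0 ·f
[35] read 'd'  n0⇒n0
[36] read 'a'  n0⇒n4
[37] read 'e'  n4⇒n0 ·f
[38] read 'd'  n0⇒n0
[39] read 'c'  n0⇒n1
[40] read 'd'  n1⇒n2  ** P1@[39:40]
[41] read 'c'  n2⇒n1 ·f
[42] read 'd'  n1⇒n2  ** P1@[41:42]
[43] read 'a'  n2⇒n4 ·f
[44] read 'd'  n4⇒n9
[45] read 'c'  n9⇒n10
[46] read 'e'  n10⇒n11  ** P3@[43:46]
[47] read 'a'  n11⇒n4 ·f
[48] read 'd'  n4⇒n9
[49] read 'c'  n9⇒n10
[50] read 'e'  n10⇒n11  ** P3@[47:50]
[51] read 'a'  n11⇒n4 ·f

Matches: [[0,4],[2,4],[4,4],[6,1],[8,4],[12,3],[14,4],[17,1],[19,2],[21,4],[27,1],[32,1],[33,0],[33,4],[40,1],[42,1],[46,3],[50,3]]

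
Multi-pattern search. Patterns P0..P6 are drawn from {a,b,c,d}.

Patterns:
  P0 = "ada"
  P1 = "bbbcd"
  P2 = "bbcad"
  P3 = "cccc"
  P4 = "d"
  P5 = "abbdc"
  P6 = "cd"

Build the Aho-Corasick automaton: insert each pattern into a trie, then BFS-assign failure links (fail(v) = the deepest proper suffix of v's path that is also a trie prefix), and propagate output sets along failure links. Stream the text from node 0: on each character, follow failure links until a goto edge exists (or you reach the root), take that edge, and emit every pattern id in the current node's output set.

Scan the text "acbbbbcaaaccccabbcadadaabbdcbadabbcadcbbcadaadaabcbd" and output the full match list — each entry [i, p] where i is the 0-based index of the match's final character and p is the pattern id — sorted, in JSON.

Build automaton:
Trie nodes:
  n0 'ε': a→1 b→4 c→12 d→16
  n1 'a': b→17 d→2
  n2 'ad': a→3
  n3 'ada': ·  ←P0
  n4 'b': b→5
  n5 'bb': b→6 c→9
  n6 'bbb': c→7
  n7 'bbbc': d→8
  n8 'bbbcd': ·  ←P1
  n9 'bbc': a→10
  n10 'bbca': d→11
  n11 'bbcad': ·  ←P2
  n12 'c': c→13 d→21
  n13 'cc': c→14
  n14 'ccc': c→15
  n15 'cccc': ·  ←P3
  n16 'd': ·  ←P4
  n17 'ab': b→18
  n18 'abb': d→19
  n19 'abbd': c→20
  n20 'abbdc': ·  ←P5
  n21 'cd': ·  ←P6

Failure links (BFS by depth):
  n1('a'): parent n0 fail=0; on 'a' 0 → fail=0;  out ∅∪∅=∅
  n4('b'): parent n0 fail=0; on 'b' 0 → fail=0;  out ∅∪∅=∅
  n12('c'): parent n0 fail=0; on 'c' 0 → fail=0;  out ∅∪∅=∅
  n16('d'): parent n0 fail=0; on 'd' 0 → fail=0;  out {4}∪∅={4}
  n2('ad'): parent n1 fail=0; on 'd' 0 → fail=16;  out ∅∪{4}={4}
  n5('bb'): parent n4 fail=0; on 'b' 0 → fail=4;  out ∅∪∅=∅
  n13('cc'): parent n12 fail=0; on 'c' 0 → fail=12;  out ∅∪∅=∅
  n17('ab'): parent n1 fail=0; on 'b' 0 → fail=4;  out ∅∪∅=∅
  n21('cd'): parent n12 fail=0; on 'd' 0 → fail=16;  out {6}∪{4}={4,6}
  n3('ada'): parent n2 fail=16; on 'a' 16→0 → fail=1;  out {0}∪∅={0}
  n6('bbb'): parent n5 fail=4; on 'b' 4 → fail=5;  out ∅∪∅=∅
  n9('bbc'): parent n5 fail=4; on 'c' 4→0 → fail=12;  out ∅∪∅=∅
  n14('ccc'): parent n13 fail=12; on 'c' 12 → fail=13;  out ∅∪∅=∅
  n18('abb'): parent n17 fail=4; on 'b' 4 → fail=5;  out ∅∪∅=∅
  n7('bbbc'): parent n6 fail=5; on 'c' 5 → fail=9;  out ∅∪∅=∅
  n10('bbca'): parent n9 fail=12; on 'a' 12→0 → fail=1;  out ∅∪∅=∅
  n15('cccc'): parent n14 fail=13; on 'c' 13 → fail=14;  out {3}∪∅={3}
  n19('abbd'): parent n18 fail=5; on 'd' 5→4→0 → fail=16;  out ∅∪{4}={4}
  n8('bbbcd'): parent n7 fail=9; on 'd' 9→12 → fail=21;  out {1}∪{4,6}={1,4,6}
  n11('bbcad'): parent n10 fail=1; on 'd' 1 → fail=2;  out {2}∪{4}={2,4}
  n20('abbdc'): parent n19 fail=16; on 'c' 16→0 → fail=12;  out {5}∪∅={5}

Scan:
[0] read 'a'  n0⇒n1
[1] read 'c'  n1⇒n12 (via fail)
[2] read 'b'  n12⇒n4 (via fail)
[3] read 'b'  n4⇒n5
[4] read 'b'  n5⇒n6
[5] read 'b'  n6⇒n6 (via fail)
[6] read 'c'  n6⇒n7
[7] read 'a'  n7⇒n10 (via fail)
[8] read 'a'  n10⇒n1 (via fail)
[9] read 'a'  n1⇒n1 (via fail)
[10] read 'c'  n1⇒n12 (via fail)
[11] read 'c'  n12⇒n13
[12] read 'c'  n13⇒n14
[13] read 'c'  n14⇒n15  → match P3@[10:13]
[14] read 'a'  n15⇒n1 (via fail)
[15] read 'b'  n1⇒n17
[16] read 'b'  n17⇒n18
[17] read 'c'  n18⇒n9 (via fail)
[18] read 'a'  n9⇒n10
[19] read 'd'  n10⇒n11  → match P2@[15:19],P4@[19:19]
[20] read 'a'  n11⇒n3 (via fail)  → match P0@[18:20]
[21] read 'd'  n3⇒n2 (via fail)  → match P4@[21:21]
[22] read 'a'  n2⇒n3  → match P0@[20:22]
[23] read 'a'  n3⇒n1 (via fail)
[24] read 'b'  n1⇒n17
[25] read 'b'  n17⇒n18
[26] read 'd'  n18⇒n19  → match P4@[26:26]
[27] read 'c'  n19⇒n20  → match P5@[23:27]
[28] read 'b'  n20⇒n4 (via fail)
[29] read 'a'  n4⇒n1 (via fail)
[30] read 'd'  n1⇒n2  → match P4@[30:30]
[31] read 'a'  n2⇒n3  → match P0@[29:31]
[32] read 'b'  n3⇒n17 (via fail)
[33] read 'b'  n17⇒n18
[34] read 'c'  n18⇒n9 (via fail)
[35] read 'a'  n9⇒n10
[36] read 'd'  n10⇒n11  → match P2@[32:36],P4@[36:36]
[37] read 'c'  n11⇒n12 (via fail)
[38] read 'b'  n12⇒n4 (via fail)
[39] read 'b'  n4⇒n5
[40] read 'c'  n5⇒n9
[41] read 'a'  n9⇒n10
[42] read 'd'  n10⇒n11  → match P2@[38:42],P4@[42:42]
[43] read 'a'  n11⇒n3 (via fail)  → match P0@[41:43]
[44] read 'a'  n3⇒n1 (via fail)
[45] read 'd'  n1⇒n2  → match P4@[45:45]
[46] read 'a'  n2⇒n3  → match P0@[44:46]
[47] read 'a'  n3⇒n1 (via fail)
[48] read 'b'  n1⇒n17
[49] read 'c'  n17⇒n12 (via fail)
[50] read 'b'  n12⇒n4 (via fail)
[51] read 'd'  n4⇒n16 (via fail)  → match P4@[51:51]

Result: [[13,3],[19,2],[19,4],[20,0],[21,4],[22,0],[26,4],[27,5],[30,4],[31,0],[36,2],[36,4],[42,2],[42,4],[43,0],[45,4],[46,0],[51,4]]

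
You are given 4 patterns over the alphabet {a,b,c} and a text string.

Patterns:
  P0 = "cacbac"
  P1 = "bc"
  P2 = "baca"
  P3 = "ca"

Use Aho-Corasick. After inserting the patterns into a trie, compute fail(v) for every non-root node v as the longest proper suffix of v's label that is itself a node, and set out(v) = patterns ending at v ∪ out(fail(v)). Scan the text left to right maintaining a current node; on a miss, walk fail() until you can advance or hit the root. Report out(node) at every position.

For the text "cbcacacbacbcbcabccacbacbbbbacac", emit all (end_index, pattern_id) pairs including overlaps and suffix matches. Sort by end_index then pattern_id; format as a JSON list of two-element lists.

Build automaton:
Trie nodes:
  0='ε' goto b→7 c→1
  1='c' goto a→2
  2='ca' goto c→3  ←P3
  3='cac' goto b→4
  4='cacb' goto a→5
  5='cacba' goto c→6
  6='cacbac' goto ·  ←P0
  7='b' goto a→9 c→8
  8='bc' goto ·  ←P1
  9='ba' goto c→10
  10='bac' goto a→11
  11='baca' goto ·  ←P2

Failure links (BFS by depth):
  n1('c'): parent n0 fail=0; on 'c' 0 → fail=0;  out ∅∪∅=∅
  n7('b'): parent n0 fail=0; on 'b' 0 → fail=0;  out ∅∪∅=∅
  n2('ca'): parent n1 fail=0; on 'a' 0 → fail=0;  out {3}∪∅={3}
  n8('bc'): parent n7 fail=0; on 'c' 0 → fail=1;  out {1}∪∅={1}
  n9('ba'): parent n7 fail=0; on 'a' 0 → fail=0;  out ∅∪∅=∅
  n3('cac'): parent n2 fail=0; on 'c' 0 → fail=1;  out ∅∪∅=∅
  n10('bac'): parent n9 fail=0; on 'c' 0 → fail=1;  out ∅∪∅=∅
  n4('cacb'): parent n3 fail=1; on 'b' 1→0 → fail=7;  out ∅∪∅=∅
  n11('baca'): parent n10 fail=1; on 'a' 1 → fail=2;  out {2}∪{3}={2,3}
  n5('cacba'): parent n4 fail=7; on 'a' 7 → fail=9;  out ∅∪∅=∅
  n6('cacbac'): parent n5 fail=9; on 'c' 9 → fail=10;  out {0}∪∅={0}

Run:
i=0 'c': node 0→1
i=1 'b': node 1→7 (fail-walked)
i=2 'c': node 7→8  → match P1@[1:2]
i=3 'a': node 8→2 (fail-walked)  → match P3@[2:3]
i=4 'c': node 2→3
i=5 'a': node 3→2 (fail-walked)  → match P3@[4:5]
i=6 'c': node 2→3
i=7 'b': node 3→4
i=8 'a': node 4→5
i=9 'c': node 5→6  → match P0@[4:9]
i=10 'b': node 6→7 (fail-walked)
i=11 'c': node 7→8  → match P1@[10:11]
i=12 'b': node 8→7 (fail-walked)
i=13 'c': node 7→8  → match P1@[12:13]
i=14 'a': node 8→2 (fail-walked)  → match P3@[13:14]
i=15 'b': node 2→7 (fail-walked)
i=16 'c': node 7→8  → match P1@[15:16]
i=17 'c': node 8→1 (fail-walked)
i=18 'a': node 1→2  → match P3@[17:18]
i=19 'c': node 2→3
i=20 'b': node 3→4
i=21 'a': node 4→5
i=22 'c': node 5→6  → match P0@[17:22]
i=23 'b': node 6→7 (fail-walked)
i=24 'b': node 7→7 (fail-walked)
i=25 'b': node 7→7 (fail-walked)
i=26 'b': node 7→7 (fail-walked)
i=27 'a': node 7→9
i=28 'c': node 9→10
i=29 'a': node 10→11  → match P2@[26:29],P3@[28:29]
i=30 'c': node 11→3 (fail-walked)

Matches: [[2,1],[3,3],[5,3],[9,0],[11,1],[13,1],[14,3],[16,1],[18,3],[22,0],[29,2],[29,3]]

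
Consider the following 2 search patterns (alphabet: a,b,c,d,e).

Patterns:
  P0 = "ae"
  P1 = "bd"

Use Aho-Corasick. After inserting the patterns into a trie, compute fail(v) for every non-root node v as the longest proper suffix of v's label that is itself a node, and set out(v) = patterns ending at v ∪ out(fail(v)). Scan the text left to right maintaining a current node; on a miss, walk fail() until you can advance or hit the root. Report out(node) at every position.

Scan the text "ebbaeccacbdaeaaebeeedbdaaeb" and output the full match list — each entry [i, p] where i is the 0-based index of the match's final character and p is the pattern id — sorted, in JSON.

Build:
Trie (insert patterns):
  0='ε' goto a→1 b→3
  1='a' goto e→2
  2='ae' goto ·  [P0 ends]
  3='b' goto d→4
  4='bd' goto ·  [P1 ends]

Failure links (BFS by depth):
  fail(1) 'a': from fail(0)=0 chase 'a': 0 ⇒ 0;  out=∅∪out(0)=∅
  fail(3) 'b': from fail(0)=0 chase 'b': 0 ⇒ 0;  out=∅∪out(0)=∅
  fail(2) 'ae': from fail(1)=0 chase 'e': 0 ⇒ 0;  out={0}∪out(0)={0}
  fail(4) 'bd': from fail(3)=0 chase 'd': 0 ⇒ 0;  out={1}∪out(0)={1}

Run:
pos 0 'e': at 0
pos 1 'b': at 3
pos 2 'b': at 3 (via fail)
pos 3 'a': at 1 (via fail)
pos 4 'e': at 2  ** P0@[3:4]
pos 5 'c': at 0 (via fail)
pos 6 'c': at 0
pos 7 'a': at 1
pos 8 'c': at 0 (via fail)
pos 9 'b': at 3
pos 10 'd': at 4  ** P1@[9:10]
pos 11 'a': at 1 (via fail)
pos 12 'e': at 2  ** P0@[11:12]
pos 13 'a': at 1 (via fail)
pos 14 'a': at 1 (via fail)
pos 15 'e': at 2  ** P0@[14:15]
pos 16 'b': at 3 (via fail)
pos 17 'e': at 0 (via fail)
pos 18 'e': at 0
pos 19 'e': at 0
pos 20 'd': at 0
pos 21 'b': at 3
pos 22 'd': at 4  ** P1@[21:22]
pos 23 'a': at 1 (via fail)
pos 24 'a': at 1 (via fail)
pos 25 'e': at 2  ** P0@[24:25]
pos 26 'b': at 3 (via fail)

All matches (sorted): [[4,0],[10,1],[12,0],[15,0],[22,1],[25,0]]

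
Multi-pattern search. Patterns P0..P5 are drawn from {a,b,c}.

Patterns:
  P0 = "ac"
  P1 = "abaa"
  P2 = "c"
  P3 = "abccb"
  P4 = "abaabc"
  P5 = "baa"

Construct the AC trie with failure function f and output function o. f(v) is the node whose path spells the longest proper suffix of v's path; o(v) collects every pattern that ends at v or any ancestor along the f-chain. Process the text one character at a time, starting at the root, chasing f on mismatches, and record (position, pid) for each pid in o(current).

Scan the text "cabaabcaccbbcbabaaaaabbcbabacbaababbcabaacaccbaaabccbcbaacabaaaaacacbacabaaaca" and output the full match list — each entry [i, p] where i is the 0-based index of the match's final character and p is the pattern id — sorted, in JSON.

Build automaton:
Trie nodes:
  n0 'ε': a→1 b→12 c→6
  n1 'a': b→3 c→2
  n2 'ac': ·  ←P0
  n3 'ab': a→4 c→7
  n4 'aba': a→5
  n5 'abaa': b→10  ←P1
  n6 'c': ·  ←P2
  n7 'abc': c→8
  n8 'abcc': b→9
  n9 'abccb': ·  ←P3
  n10 'abaab': c→11
  n11 'abaabc': ·  ←P4
  n12 'b': a→13
  n13 'ba': a→14
  n14 'baa': ·  ←P5

BFS fail/out derivation:
  fail(1) 'a': from fail(0)=0 chase 'a': 0 ⇒ 0;  out=∅∪out(0)=∅
  fail(6) 'c': from fail(0)=0 chase 'c': 0 ⇒ 0;  out={2}∪out(0)={2}
  fail(12) 'b': from fail(0)=0 chase 'b': 0 ⇒ 0;  out=∅∪out(0)=∅
  fail(2) 'ac': from fail(1)=0 chase 'c': 0 ⇒ 6;  out={0}∪out(6)={0,2}
  fail(3) 'ab': from fail(1)=0 chase 'b': 0 ⇒ 12;  out=∅∪out(12)=∅
  fail(13) 'ba': from fail(12)=0 chase 'a': 0 ⇒ 1;  out=∅∪out(1)=∅
  fail(4) 'aba': from fail(3)=12 chase 'a': 12 ⇒ 13;  out=∅∪out(13)=∅
  fail(7) 'abc': from fail(3)=12 chase 'c': 12→0 ⇒ 6;  out=∅∪out(6)={2}
  fail(14) 'baa': from fail(13)=1 chase 'a': 1→0 ⇒ 1;  out={5}∪out(1)={5}
  fail(5) 'abaa': from fail(4)=13 chase 'a': 13 ⇒ 14;  out={1}∪out(14)={1,5}
  fail(8) 'abcc': from fail(7)=6 chase 'c': 6→0 ⇒ 6;  out=∅∪out(6)={2}
  fail(9) 'abccb': from fail(8)=6 chase 'b': 6→0 ⇒ 12;  out={3}∪out(12)={3}
  fail(10) 'abaab': from fail(5)=14 chase 'b': 14→1 ⇒ 3;  out=∅∪out(3)=∅
  fail(11) 'abaabc': from fail(10)=3 chase 'c': 3 ⇒ 7;  out={4}∪out(7)={2,4}

Scan:
[0] read 'c'  n0⇒n6  → match P2@[0:0]
[1] read 'a'  n6⇒n1 (via fail)
[2] read 'b'  n1⇒n3
[3] read 'a'  n3⇒n4
[4] read 'a'  n4⇒n5  → match P1@[1:4],P5@[2:4]
[5] read 'b'  n5⇒n10
[6] read 'c'  n10⇒n11  → match P2@[6:6],P4@[1:6]
[7] read 'a'  n11⇒n1 (via fail)
[8] read 'c'  n1⇒n2  → match P0@[7:8],P2@[8:8]
[9] read 'c'  n2⇒n6 (via fail)  → match P2@[9:9]
[10] read 'b'  n6⇒n12 (via fail)
[11] read 'b'  n12⇒n12 (via fail)
[12] read 'c'  n12⇒n6 (via fail)  → match P2@[12:12]
[13] read 'b'  n6⇒n12 (via fail)
[14] read 'a'  n12⇒n13
[15] read 'b'  n13⇒n3 (via fail)
[16] read 'a'  n3⇒n4
[17] read 'a'  n4⇒n5  → match P1@[14:17],P5@[15:17]
[18] read 'a'  n5⇒n1 (via fail)
[19] read 'a'  n1⇒n1 (via fail)
[20] read 'a'  n1⇒n1 (via fail)
[21] read 'b'  n1⇒n3
[22] read 'b'  n3⇒n12 (via fail)
[23] read 'c'  n12⇒n6 (via fail)  → match P2@[23:23]
[24] read 'b'  n6⇒n12 (via fail)
[25] read 'a'  n12⇒n13
[26] read 'b'  n13⇒n3 (via fail)
[27] read 'a'  n3⇒n4
[28] read 'c'  n4⇒n2 (via fail)  → match P0@[27:28],P2@[28:28]
[29] read 'b'  n2⇒n12 (via fail)
[30] read 'a'  n12⇒n13
[31] read 'a'  n13⇒n14  → match P5@[29:31]
[32] read 'b'  n14⇒n3 (via fail)
[33] read 'a'  n3⇒n4
[34] read 'b'  n4⇒n3 (via fail)
[35] read 'b'  n3⇒n12 (via fail)
[36] read 'c'  n12⇒n6 (via fail)  → match P2@[36:36]
[37] read 'a'  n6⇒n1 (via fail)
[38] read 'b'  n1⇒n3
[39] read 'a'  n3⇒n4
[40] read 'a'  n4⇒n5  → match P1@[37:40],P5@[38:40]
[41] read 'c'  n5⇒n2 (via fail)  → match P0@[40:41],P2@[41:41]
[42] read 'a'  n2⇒n1 (via fail)
[43] read 'c'  n1⇒n2  → match P0@[42:43],P2@[43:43]
[44] read 'c'  n2⇒n6 (via fail)  → match P2@[44:44]
[45] read 'b'  n6⇒n12 (via fail)
[46] read 'a'  n12⇒n13
[47] read 'a'  n13⇒n14  → match P5@[45:47]
[48] read 'a'  n14⇒n1 (via fail)
[49] read 'b'  n1⇒n3
[50] read 'c'  n3⇒n7  → match P2@[50:50]
[51] read 'c'  n7⇒n8  → match P2@[51:51]
[52] read 'b'  n8⇒n9  → match P3@[48:52]
[53] read 'c'  n9⇒n6 (via fail)  → match P2@[53:53]
[54] read 'b'  n6⇒n12 (via fail)
[55] read 'a'  n12⇒n13
[56] read 'a'  n13⇒n14  → match P5@[54:56]
[57] read 'c'  n14⇒n2 (via fail)  → match P0@[56:57],P2@[57:57]
[58] read 'a'  n2⇒n1 (via fail)
[59] read 'b'  n1⇒n3
[60] read 'a'  n3⇒n4
[61] read 'a'  n4⇒n5  → match P1@[58:61],P5@[59:61]
[62] read 'a'  n5⇒n1 (via fail)
[63] read 'a'  n1⇒n1 (via fail)
[64] read 'a'  n1⇒n1 (via fail)
[65] read 'c'  n1⇒n2  → match P0@[64:65],P2@[65:65]
[66] read 'a'  n2⇒n1 (via fail)
[67] read 'c'  n1⇒n2  → match P0@[66:67],P2@[67:67]
[68] read 'b'  n2⇒n12 (via fail)
[69] read 'a'  n12⇒n13
[70] read 'c'  n13⇒n2 (via fail)  → match P0@[69:70],P2@[70:70]
[71] read 'a'  n2⇒n1 (via fail)
[72] read 'b'  n1⇒n3
[73] read 'a'  n3⇒n4
[74] read 'a'  n4⇒n5  → match P1@[71:74],P5@[72:74]
[75] read 'a'  n5⇒n1 (via fail)
[76] read 'c'  n1⇒n2  → match P0@[75:76],P2@[76:76]
[77] read 'a'  n2⇒n1 (via fail)

Matches: [[0,2],[4,1],[4,5],[6,2],[6,4],[8,0],[8,2],[9,2],[12,2],[17,1],[17,5],[23,2],[28,0],[28,2],[31,5],[36,2],[40,1],[40,5],[41,0],[41,2],[43,0],[43,2],[44,2],[47,5],[50,2],[51,2],[52,3],[53,2],[56,5],[57,0],[57,2],[61,1],[61,5],[65,0],[65,2],[67,0],[67,2],[70,0],[70,2],[74,1],[74,5],[76,0],[76,2]]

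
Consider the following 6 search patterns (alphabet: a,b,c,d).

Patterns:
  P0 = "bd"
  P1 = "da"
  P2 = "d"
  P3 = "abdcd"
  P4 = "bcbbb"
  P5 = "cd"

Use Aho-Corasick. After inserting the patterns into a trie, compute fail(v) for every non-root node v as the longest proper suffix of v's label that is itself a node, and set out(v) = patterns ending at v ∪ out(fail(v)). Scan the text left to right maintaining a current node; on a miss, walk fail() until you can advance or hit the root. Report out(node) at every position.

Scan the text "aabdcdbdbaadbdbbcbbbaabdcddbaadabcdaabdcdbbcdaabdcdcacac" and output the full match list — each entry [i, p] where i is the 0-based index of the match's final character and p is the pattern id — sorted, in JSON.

Build automaton:
Trie (insert patterns):
  n0 'ε': a→5 b→1 c→14 d→3
  n1 'b': c→10 d→2
  n2 'bd': ·  [P0 ends]
  n3 'd': a→4  [P2 ends]
  n4 'da': ·  [P1 ends]
  n5 'a': b→6
  n6 'ab': d→7
  n7 'abd': c→8
  n8 'abdc': d→9
  n9 'abdcd': ·  [P3 ends]
  n10 'bc': b→11
  n11 'bcb': b→12
  n12 'bcbb': b→13
  n13 'bcbbb': ·  [P4 ends]
  n14 'c': d→15
  n15 'cd': ·  [P5 ends]

BFS fail/out derivation:
  fail(1) 'b': from fail(0)=0 chase 'b': 0 ⇒ 0;  out=∅∪out(0)=∅
  fail(3) 'd': from fail(0)=0 chase 'd': 0 ⇒ 0;  out={2}∪out(0)={2}
  fail(5) 'a': from fail(0)=0 chase 'a': 0 ⇒ 0;  out=∅∪out(0)=∅
  fail(14) 'c': from fail(0)=0 chase 'c': 0 ⇒ 0;  out=∅∪out(0)=∅
  fail(2) 'bd': from fail(1)=0 chase 'd': 0 ⇒ 3;  out={0}∪out(3)={0,2}
  fail(4) 'da': from fail(3)=0 chase 'a': 0 ⇒ 5;  out={1}∪out(5)={1}
  fail(6) 'ab': from fail(5)=0 chase 'b': 0 ⇒ 1;  out=∅∪out(1)=∅
  fail(10) 'bc': from fail(1)=0 chase 'c': 0 ⇒ 14;  out=∅∪out(14)=∅
  fail(15) 'cd': from fail(14)=0 chase 'd': 0 ⇒ 3;  out={5}∪out(3)={2,5}
  fail(7) 'abd': from fail(6)=1 chase 'd': 1 ⇒ 2;  out=∅∪out(2)={0,2}
  fail(11) 'bcb': from fail(10)=14 chase 'b': 14→0 ⇒ 1;  out=∅∪out(1)=∅
  fail(8) 'abdc': from fail(7)=2 chase 'c': 2→3→0 ⇒ 14;  out=∅∪out(14)=∅
  fail(12) 'bcbb': from fail(11)=1 chase 'b': 1→0 ⇒ 1;  out=∅∪out(1)=∅
  fail(9) 'abdcd': from fail(8)=14 chase 'd': 14 ⇒ 15;  out={3}∪out(15)={2,3,5}
  fail(13) 'bcbbb': from fail(12)=1 chase 'b': 1→0 ⇒ 1;  out={4}∪out(1)={4}

Run:
i=0 'a': node 0→5
i=1 'a': node 5→5 (fail-walked)
i=2 'b': node 5→6
i=3 'd': node 6→7  emit P0@[2:3],P2@[3:3]
i=4 'c': node 7→8
i=5 'd': node 8→9  emit P2@[5:5],P3@[1:5],P5@[4:5]
i=6 'b': node 9→1 (fail-walked)
i=7 'd': node 1→2  emit P0@[6:7],P2@[7:7]
i=8 'b': node 2→1 (fail-walked)
i=9 'a': node 1→5 (fail-walked)
i=10 'a': node 5→5 (fail-walked)
i=11 'd': node 5→3 (fail-walked)  emit P2@[11:11]
i=12 'b': node 3→1 (fail-walked)
i=13 'd': node 1→2  emit P0@[12:13],P2@[13:13]
i=14 'b': node 2→1 (fail-walked)
i=15 'b': node 1→1 (fail-walked)
i=16 'c': node 1→10
i=17 'b': node 10→11
i=18 'b': node 11→12
i=19 'b': node 12→13  emit P4@[15:19]
i=20 'a': node 13→5 (fail-walked)
i=21 'a': node 5→5 (fail-walked)
i=22 'b': node 5→6
i=23 'd': node 6→7  emit P0@[22:23],P2@[23:23]
i=24 'c': node 7→8
i=25 'd': node 8→9  emit P2@[25:25],P3@[21:25],P5@[24:25]
i=26 'd': node 9→3 (fail-walked)  emit P2@[26:26]
i=27 'b': node 3→1 (fail-walked)
i=28 'a': node 1→5 (fail-walked)
i=29 'a': node 5→5 (fail-walked)
i=30 'd': node 5→3 (fail-walked)  emit P2@[30:30]
i=31 'a': node 3→4  emit P1@[30:31]
i=32 'b': node 4→6 (fail-walked)
i=33 'c': node 6→10 (fail-walked)
i=34 'd': node 10→15 (fail-walked)  emit P2@[34:34],P5@[33:34]
i=35 'a': node 15→4 (fail-walked)  emit P1@[34:35]
i=36 'a': node 4→5 (fail-walked)
i=37 'b': node 5→6
i=38 'd': node 6→7  emit P0@[37:38],P2@[38:38]
i=39 'c': node 7→8
i=40 'd': node 8→9  emit P2@[40:40],P3@[36:40],P5@[39:40]
i=41 'b': node 9→1 (fail-walked)
i=42 'b': node 1→1 (fail-walked)
i=43 'c': node 1→10
i=44 'd': node 10→15 (fail-walked)  emit P2@[44:44],P5@[43:44]
i=45 'a': node 15→4 (fail-walked)  emit P1@[44:45]
i=46 'a': node 4→5 (fail-walked)
i=47 'b': node 5→6
i=48 'd': node 6→7  emit P0@[47:48],P2@[48:48]
i=49 'c': node 7→8
i=50 'd': node 8→9  emit P2@[50:50],P3@[46:50],P5@[49:50]
i=51 'c': node 9→14 (fail-walked)
i=52 'a': node 14→5 (fail-walked)
i=53 'c': node 5→14 (fail-walked)
i=54 'a': node 14→5 (fail-walked)
i=55 'c': node 5→14 (fail-walked)

Result: [[3,0],[3,2],[5,2],[5,3],[5,5],[7,0],[7,2],[11,2],[13,0],[13,2],[19,4],[23,0],[23,2],[25,2],[25,3],[25,5],[26,2],[30,2],[31,1],[34,2],[34,5],[35,1],[38,0],[38,2],[40,2],[40,3],[40,5],[44,2],[44,5],[45,1],[48,0],[48,2],[50,2],[50,3],[50,5]]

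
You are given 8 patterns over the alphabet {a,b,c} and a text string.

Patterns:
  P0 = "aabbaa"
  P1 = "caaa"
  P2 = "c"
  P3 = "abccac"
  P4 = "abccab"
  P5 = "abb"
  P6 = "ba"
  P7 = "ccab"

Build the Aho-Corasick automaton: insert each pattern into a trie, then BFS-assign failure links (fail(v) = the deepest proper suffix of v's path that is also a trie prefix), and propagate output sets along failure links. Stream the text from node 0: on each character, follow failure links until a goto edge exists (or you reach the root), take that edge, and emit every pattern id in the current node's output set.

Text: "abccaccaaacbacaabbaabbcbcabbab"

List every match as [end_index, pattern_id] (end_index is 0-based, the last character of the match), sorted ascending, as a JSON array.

Build:
Trie nodes:
  n0 'ε': a→1 b→18 c→7
  n1 'a': a→2 b→11
  n2 'aa': b→3
  n3 'aab': b→4
  n4 'aabb': a→5
  n5 'aabba': a→6
  n6 'aabbaa': ·  ←P0
  n7 'c': a→8 c→20  ←P2
  n8 'ca': a→9
  n9 'caa': a→10
  n10 'caaa': ·  ←P1
  n11 'ab': b→17 c→12
  n12 'abc': c→13
  n13 'abcc': a→14
  n14 'abcca': b→16 c→15
  n15 'abccac': ·  ←P3
  n16 'abccab': ·  ←P4
  n17 'abb': ·  ←P5
  n18 'b': a→19
  n19 'ba': ·  ←P6
  n20 'cc': a→21
  n21 'cca': b→22
  n22 'ccab': ·  ←P7

BFS fail/out derivation:
  n1('a'): parent n0 fail=0; on 'a' 0 → fail=0;  out ∅∪∅=∅
  n7('c'): parent n0 fail=0; on 'c' 0 → fail=0;  out {2}∪∅={2}
  n18('b'): parent n0 fail=0; on 'b' 0 → fail=0;  out ∅∪∅=∅
  n2('aa'): parent n1 fail=0; on 'a' 0 → fail=1;  out ∅∪∅=∅
  n8('ca'): parent n7 fail=0; on 'a' 0 → fail=1;  out ∅∪∅=∅
  n11('ab'): parent n1 fail=0; on 'b' 0 → fail=18;  out ∅∪∅=∅
  n19('ba'): parent n18 fail=0; on 'a' 0 → fail=1;  out {6}∪∅={6}
  n20('cc'): parent n7 fail=0; on 'c' 0 → fail=7;  out ∅∪{2}={2}
  n3('aab'): parent n2 fail=1; on 'b' 1 → fail=11;  out ∅∪∅=∅
  n9('caa'): parent n8 fail=1; on 'a' 1 → fail=2;  out ∅∪∅=∅
  n12('abc'): parent n11 fail=18; on 'c' 18→0 → fail=7;  out ∅∪{2}={2}
  n17('abb'): parent n11 fail=18; on 'b' 18→0 → fail=18;  out {5}∪∅={5}
  n21('cca'): parent n20 fail=7; on 'a' 7 → fail=8;  out ∅∪∅=∅
  n4('aabb'): parent n3 fail=11; on 'b' 11 → fail=17;  out ∅∪{5}={5}
  n10('caaa'): parent n9 fail=2; on 'a' 2→1 → fail=2;  out {1}∪∅={1}
  n13('abcc'): parent n12 fail=7; on 'c' 7 → fail=20;  out ∅∪{2}={2}
  n22('ccab'): parent n21 fail=8; on 'b' 8→1 → fail=11;  out {7}∪∅={7}
  n5('aabba'): parent n4 fail=17; on 'a' 17→18 → fail=19;  out ∅∪{6}={6}
  n14('abcca'): parent n13 fail=20; on 'a' 20 → fail=21;  out ∅∪∅=∅
  n6('aabbaa'): parent n5 fail=19; on 'a' 19→1 → fail=2;  out {0}∪∅={0}
  n15('abccac'): parent n14 fail=21; on 'c' 21→8→1→0 → fail=7;  out {3}∪{2}={2,3}
  n16('abccab'): parent n14 fail=21; on 'b' 21 → fail=22;  out {4}∪{7}={4,7}

Scan:
[0] read 'a'  n0⇒n1
[1] read 'b'  n1⇒n11
[2] read 'c'  n11⇒n12  → match P2@[2:2]
[3] read 'c'  n12⇒n13  → match P2@[3:3]
[4] read 'a'  n13⇒n14
[5] read 'c'  n14⇒n15  → match P2@[5:5],P3@[0:5]
[6] read 'c'  n15⇒n20 (via fail)  → match P2@[6:6]
[7] read 'a'  n20⇒n21
[8] read 'a'  n21⇒n9 (via fail)
[9] read 'a'  n9⇒n10  → match P1@[6:9]
[10] read 'c'  n10⇒n7 (via fail)  → match P2@[10:10]
[11] read 'b'  n7⇒n18 (via fail)
[12] read 'a'  n18⇒n19  → match P6@[11:12]
[13] read 'c'  n19⇒n7 (via fail)  → match P2@[13:13]
[14] read 'a'  n7⇒n8
[15] read 'a'  n8⇒n9
[16] read 'b'  n9⇒n3 (via fail)
[17] read 'b'  n3⇒n4  → match P5@[15:17]
[18] read 'a'  n4⇒n5  → match P6@[17:18]
[19] read 'a'  n5⇒n6  → match P0@[14:19]
[20] read 'b'  n6⇒n3 (via fail)
[21] read 'b'  n3⇒n4  → match P5@[19:21]
[22] read 'c'  n4⇒n7 (via fail)  → match P2@[22:22]
[23] read 'b'  n7⇒n18 (via fail)
[24] read 'c'  n18⇒n7 (via fail)  → match P2@[24:24]
[25] read 'a'  n7⇒n8
[26] read 'b'  n8⇒n11 (via fail)
[27] read 'b'  n11⇒n17  → match P5@[25:27]
[28] read 'a'  n17⇒n19 (via fail)  → match P6@[27:28]
[29] read 'b'  n19⇒n11 (via fail)

Result: [[2,2],[3,2],[5,2],[5,3],[6,2],[9,1],[10,2],[12,6],[13,2],[17,5],[18,6],[19,0],[21,5],[22,2],[24,2],[27,5],[28,6]]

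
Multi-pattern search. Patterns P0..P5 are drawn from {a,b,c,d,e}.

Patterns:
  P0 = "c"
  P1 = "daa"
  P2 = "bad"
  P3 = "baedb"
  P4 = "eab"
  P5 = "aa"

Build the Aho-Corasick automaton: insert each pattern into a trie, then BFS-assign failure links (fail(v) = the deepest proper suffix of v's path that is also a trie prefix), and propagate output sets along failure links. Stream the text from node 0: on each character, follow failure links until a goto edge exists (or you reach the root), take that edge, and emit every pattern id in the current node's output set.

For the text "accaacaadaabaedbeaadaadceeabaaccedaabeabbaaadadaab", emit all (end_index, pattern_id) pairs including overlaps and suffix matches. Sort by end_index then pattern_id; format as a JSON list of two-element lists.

Build automaton:
Trie nodes:
  0='ε' goto a→14 b→5 c→1 d→2 e→11
  1='c' goto ·  ←P0
  2='d' goto a→3
  3='da' goto a→4
  4='daa' goto ·  ←P1
  5='b' goto a→6
  6='ba' goto d→7 e→8
  7='bad' goto ·  ←P2
  8='bae' goto d→9
  9='baed' goto b→10
  10='baedb' goto ·  ←P3
  11='e' goto a→12
  12='ea' goto b→13
  13='eab' goto ·  ←P4
  14='a' goto a→15
  15='aa' goto ·  ←P5

Failure links (BFS by depth):
  fail(1) 'c': from fail(0)=0 chase 'c': 0 ⇒ 0;  out={0}∪out(0)={0}
  fail(2) 'd': from fail(0)=0 chase 'd': 0 ⇒ 0;  out=∅∪out(0)=∅
  fail(5) 'b': from fail(0)=0 chase 'b': 0 ⇒ 0;  out=∅∪out(0)=∅
  fail(11) 'e': from fail(0)=0 chase 'e': 0 ⇒ 0;  out=∅∪out(0)=∅
  fail(14) 'a': from fail(0)=0 chase 'a': 0 ⇒ 0;  out=∅∪out(0)=∅
  fail(3) 'da': from fail(2)=0 chase 'a': 0 ⇒ 14;  out=∅∪out(14)=∅
  fail(6) 'ba': from fail(5)=0 chase 'a': 0 ⇒ 14;  out=∅∪out(14)=∅
  fail(12) 'ea': from fail(11)=0 chase 'a': 0 ⇒ 14;  out=∅∪out(14)=∅
  fail(15) 'aa': from fail(14)=0 chase 'a': 0 ⇒ 14;  out={5}∪out(14)={5}
  fail(4) 'daa': from fail(3)=14 chase 'a': 14 ⇒ 15;  out={1}∪out(15)={1,5}
  fail(7) 'bad': from fail(6)=14 chase 'd': 14→0 ⇒ 2;  out={2}∪out(2)={2}
  fail(8) 'bae': from fail(6)=14 chase 'e': 14→0 ⇒ 11;  out=∅∪out(11)=∅
  fail(13) 'eab': from fail(12)=14 chase 'b': 14→0 ⇒ 5;  out={4}∪out(5)={4}
  fail(9) 'baed': from fail(8)=11 chase 'd': 11→0 ⇒ 2;  out=∅∪out(2)=∅
  fail(10) 'baedb': from fail(9)=2 chase 'b': 2→0 ⇒ 5;  out={3}∪out(5)={3}

Text stream:
i=0 'a': node 0→14
i=1 'c': node 14→1 ·f  ** P0@[1:1]
i=2 'c': node 1→1 ·f  ** P0@[2:2]
i=3 'a': node 1→14 ·f
i=4 'a': node 14→15  ** P5@[3:4]
i=5 'c': node 15→1 ·f  ** P0@[5:5]
i=6 'a': node 1→14 ·f
i=7 'a': node 14→15  ** P5@[6:7]
i=8 'd': node 15→2 ·f
i=9 'a': node 2→3
i=10 'a': node 3→4  ** P1@[8:10],P5@[9:10]
i=11 'b': node 4→5 ·f
i=12 'a': node 5→6
i=13 'e': node 6→8
i=14 'd': node 8→9
i=15 'b': node 9→10  ** P3@[11:15]
i=16 'e': node 10→11 ·f
i=17 'a': node 11→12
i=18 'a': node 12→15 ·f  ** P5@[17:18]
i=19 'd': node 15→2 ·f
i=20 'a': node 2→3
i=21 'a': node 3→4  ** P1@[19:21],P5@[20:21]
i=22 'd': node 4→2 ·f
i=23 'c': node 2→1 ·f  ** P0@[23:23]
i=24 'e': node 1→11 ·f
i=25 'e': node 11→11 ·f
i=26 'a': node 11→12
i=27 'b': node 12→13  ** P4@[25:27]
i=28 'a': node 13→6 ·f
i=29 'a': node 6→15 ·f  ** P5@[28:29]
i=30 'c': node 15→1 ·f  ** P0@[30:30]
i=31 'c': node 1→1 ·f  ** P0@[31:31]
i=32 'e': node 1→11 ·f
i=33 'd': node 11→2 ·f
i=34 'a': node 2→3
i=35 'a': node 3→4  ** P1@[33:35],P5@[34:35]
i=36 'b': node 4→5 ·f
i=37 'e': node 5→11 ·f
i=38 'a': node 11→12
i=39 'b': node 12→13  ** P4@[37:39]
i=40 'b': node 13→5 ·f
i=41 'a': node 5→6
i=42 'a': node 6→15 ·f  ** P5@[41:42]
i=43 'a': node 15→15 ·f  ** P5@[42:43]
i=44 'd': node 15→2 ·f
i=45 'a': node 2→3
i=46 'd': node 3→2 ·f
i=47 'a': node 2→3
i=48 'a': node 3→4  ** P1@[46:48],P5@[47:48]
i=49 'b': node 4→5 ·f

Matches: [[1,0],[2,0],[4,5],[5,0],[7,5],[10,1],[10,5],[15,3],[18,5],[21,1],[21,5],[23,0],[27,4],[29,5],[30,0],[31,0],[35,1],[35,5],[39,4],[42,5],[43,5],[48,1],[48,5]]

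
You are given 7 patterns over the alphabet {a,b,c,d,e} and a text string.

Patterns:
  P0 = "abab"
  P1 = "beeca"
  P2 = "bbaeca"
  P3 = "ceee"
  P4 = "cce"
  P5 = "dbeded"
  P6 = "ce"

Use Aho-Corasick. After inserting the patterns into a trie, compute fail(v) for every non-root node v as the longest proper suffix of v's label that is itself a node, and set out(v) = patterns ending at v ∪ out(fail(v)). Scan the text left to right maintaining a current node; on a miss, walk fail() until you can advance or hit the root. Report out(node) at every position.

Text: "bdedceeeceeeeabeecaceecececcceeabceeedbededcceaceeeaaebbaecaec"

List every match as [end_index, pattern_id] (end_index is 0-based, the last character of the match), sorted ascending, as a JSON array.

Construct AC machine:
Trie nodes:
  n0 'ε': a→1 b→5 c→15 d→21
  n1 'a': b→2
  n2 'ab': a→3
  n3 'aba': b→4
  n4 'abab': ·  ←P0
  n5 'b': b→10 e→6
  n6 'be': e→7
  n7 'bee': c→8
  n8 'beec': a→9
  n9 'beeca': ·  ←P1
  n10 'bb': a→11
  n11 'bba': e→12
  n12 'bbae': c→13
  n13 'bbaec': a→14
  n14 'bbaeca': ·  ←P2
  n15 'c': c→19 e→16
  n16 'ce': e→17  ←P6
  n17 'cee': e→18
  n18 'ceee': ·  ←P3
  n19 'cc': e→20
  n20 'cce': ·  ←P4
  n21 'd': b→22
  n22 'db': e→23
  n23 'dbe': d→24
  n24 'dbed': e→25
  n25 'dbede': d→26
  n26 'dbeded': ·  ←P5

Failure links (BFS by depth):
  n1('a'): parent n0 fail=0; on 'a' 0 → fail=0;  out ∅∪∅=∅
  n5('b'): parent n0 fail=0; on 'b' 0 → fail=0;  out ∅∪∅=∅
  n15('c'): parent n0 fail=0; on 'c' 0 → fail=0;  out ∅∪∅=∅
  n21('d'): parent n0 fail=0; on 'd' 0 → fail=0;  out ∅∪∅=∅
  n2('ab'): parent n1 fail=0; on 'b' 0 → fail=5;  out ∅∪∅=∅
  n6('be'): parent n5 fail=0; on 'e' 0 → fail=0;  out ∅∪∅=∅
  n10('bb'): parent n5 fail=0; on 'b' 0 → fail=5;  out ∅∪∅=∅
  n16('ce'): parent n15 fail=0; on 'e' 0 → fail=0;  out {6}∪∅={6}
  n19('cc'): parent n15 fail=0; on 'c' 0 → fail=15;  out ∅∪∅=∅
  n22('db'): parent n21 fail=0; on 'b' 0 → fail=5;  out ∅∪∅=∅
  n3('aba'): parent n2 fail=5; on 'a' 5→0 → fail=1;  out ∅∪∅=∅
  n7('bee'): parent n6 fail=0; on 'e' 0 → fail=0;  out ∅∪∅=∅
  n11('bba'): parent n10 fail=5; on 'a' 5→0 → fail=1;  out ∅∪∅=∅
  n17('cee'): parent n16 fail=0; on 'e' 0 → fail=0;  out ∅∪∅=∅
  n20('cce'): parent n19 fail=15; on 'e' 15 → fail=16;  out {4}∪{6}={4,6}
  n23('dbe'): parent n22 fail=5; on 'e' 5 → fail=6;  out ∅∪∅=∅
  n4('abab'): parent n3 fail=1; on 'b' 1 → fail=2;  out {0}∪∅={0}
  n8('beec'): parent n7 fail=0; on 'c' 0 → fail=15;  out ∅∪∅=∅
  n12('bbae'): parent n11 fail=1; on 'e' 1→0 → fail=0;  out ∅∪∅=∅
  n18('ceee'): parent n17 fail=0; on 'e' 0 → fail=0;  out {3}∪∅={3}
  n24('dbed'): parent n23 fail=6; on 'd' 6→0 → fail=21;  out ∅∪∅=∅
  n9('beeca'): parent n8 fail=15; on 'a' 15→0 → fail=1;  out {1}∪∅={1}
  n13('bbaec'): parent n12 fail=0; on 'c' 0 → fail=15;  out ∅∪∅=∅
  n25('dbede'): parent n24 fail=21; on 'e' 21→0 → fail=0;  out ∅∪∅=∅
  n14('bbaeca'): parent n13 fail=15; on 'a' 15→0 → fail=1;  out {2}∪∅={2}
  n26('dbeded'): parent n25 fail=0; on 'd' 0 → fail=21;  out {5}∪∅={5}

Scan:
pos 0 'b': at 5
pos 1 'd': at 21 (via fail)
pos 2 'e': at 0 (via fail)
pos 3 'd': at 21
pos 4 'c': at 15 (via fail)
pos 5 'e': at 16  → match P6@[4:5]
pos 6 'e': at 17
pos 7 'e': at 18  → match P3@[4:7]
pos 8 'c': at 15 (via fail)
pos 9 'e': at 16  → match P6@[8:9]
pos 10 'e': at 17
pos 11 'e': at 18  → match P3@[8:11]
pos 12 'e': at 0 (via fail)
pos 13 'a': at 1
pos 14 'b': at 2
pos 15 'e': at 6 (via fail)
pos 16 'e': at 7
pos 17 'c': at 8
pos 18 'a': at 9  → match P1@[14:18]
pos 19 'c': at 15 (via fail)
pos 20 'e': at 16  → match P6@[19:20]
pos 21 'e': at 17
pos 22 'c': at 15 (via fail)
pos 23 'e': at 16  → match P6@[22:23]
pos 24 'c': at 15 (via fail)
pos 25 'e': at 16  → match P6@[24:25]
pos 26 'c': at 15 (via fail)
pos 27 'c': at 19
pos 28 'c': at 19 (via fail)
pos 29 'e': at 20  → match P4@[27:29],P6@[28:29]
pos 30 'e': at 17 (via fail)
pos 31 'a': at 1 (via fail)
pos 32 'b': at 2
pos 33 'c': at 15 (via fail)
pos 34 'e': at 16  → match P6@[33:34]
pos 35 'e': at 17
pos 36 'e': at 18  → match P3@[33:36]
pos 37 'd': at 21 (via fail)
pos 38 'b': at 22
pos 39 'e': at 23
pos 40 'd': at 24
pos 41 'e': at 25
pos 42 'd': at 26  → match P5@[37:42]
pos 43 'c': at 15 (via fail)
pos 44 'c': at 19
pos 45 'e': at 20  → match P4@[43:45],P6@[44:45]
pos 46 'a': at 1 (via fail)
pos 47 'c': at 15 (via fail)
pos 48 'e': at 16  → match P6@[47:48]
pos 49 'e': at 17
pos 50 'e': at 18  → match P3@[47:50]
pos 51 'a': at 1 (via fail)
pos 52 'a': at 1 (via fail)
pos 53 'e': at 0 (via fail)
pos 54 'b': at 5
pos 55 'b': at 10
pos 56 'a': at 11
pos 57 'e': at 12
pos 58 'c': at 13
pos 59 'a': at 14  → match P2@[54:59]
pos 60 'e': at 0 (via fail)
pos 61 'c': at 15

All matches (sorted): [[5,6],[7,3],[9,6],[11,3],[18,1],[20,6],[23,6],[25,6],[29,4],[29,6],[34,6],[36,3],[42,5],[45,4],[45,6],[48,6],[50,3],[59,2]]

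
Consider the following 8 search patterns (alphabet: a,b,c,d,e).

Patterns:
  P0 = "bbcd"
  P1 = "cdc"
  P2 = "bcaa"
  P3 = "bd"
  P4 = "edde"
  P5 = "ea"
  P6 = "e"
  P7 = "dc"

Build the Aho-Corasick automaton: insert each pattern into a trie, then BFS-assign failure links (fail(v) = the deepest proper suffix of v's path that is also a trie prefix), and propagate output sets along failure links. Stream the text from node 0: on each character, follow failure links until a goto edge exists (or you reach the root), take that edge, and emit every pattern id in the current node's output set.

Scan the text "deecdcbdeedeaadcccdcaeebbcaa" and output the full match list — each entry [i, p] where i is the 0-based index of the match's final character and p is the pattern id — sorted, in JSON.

Build:
Trie nodes:
  0='ε' goto b→1 c→5 d→17 e→12
  1='b' goto b→2 c→8 d→11
  2='bb' goto c→3
  3='bbc' goto d→4
  4='bbcd' goto ·  [P0 ends]
  5='c' goto d→6
  6='cd' goto c→7
  7='cdc' goto ·  [P1 ends]
  8='bc' goto a→9
  9='bca' goto a→10
  10='bcaa' goto ·  [P2 ends]
  11='bd' goto ·  [P3 ends]
  12='e' goto a→16 d→13  [P6 ends]
  13='ed' goto d→14
  14='edd' goto e→15
  15='edde' goto ·  [P4 ends]
  16='ea' goto ·  [P5 ends]
  17='d' goto c→18
  18='dc' goto ·  [P7 ends]

Failure links (BFS by depth):
  n1('b'): parent n0 fail=0; on 'b' 0 → fail=0;  out ∅∪∅=∅
  n5('c'): parent n0 fail=0; on 'c' 0 → fail=0;  out ∅∪∅=∅
  n12('e'): parent n0 fail=0; on 'e' 0 → fail=0;  out {6}∪∅={6}
  n17('d'): parent n0 fail=0; on 'd' 0 → fail=0;  out ∅∪∅=∅
  n2('bb'): parent n1 fail=0; on 'b' 0 → fail=1;  out ∅∪∅=∅
  n6('cd'): parent n5 fail=0; on 'd' 0 → fail=17;  out ∅∪∅=∅
  n8('bc'): parent n1 fail=0; on 'c' 0 → fail=5;  out ∅∪∅=∅
  n11('bd'): parent n1 fail=0; on 'd' 0 → fail=17;  out {3}∪∅={3}
  n13('ed'): parent n12 fail=0; on 'd' 0 → fail=17;  out ∅∪∅=∅
  n16('ea'): parent n12 fail=0; on 'a' 0 → fail=0;  out {5}∪∅={5}
  n18('dc'): parent n17 fail=0; on 'c' 0 → fail=5;  out {7}∪∅={7}
  n3('bbc'): parent n2 fail=1; on 'c' 1 → fail=8;  out ∅∪∅=∅
  n7('cdc'): parent n6 fail=17; on 'c' 17 → fail=18;  out {1}∪{7}={1,7}
  n9('bca'): parent n8 fail=5; on 'a' 5→0 → fail=0;  out ∅∪∅=∅
  n14('edd'): parent n13 fail=17; on 'd' 17→0 → fail=17;  out ∅∪∅=∅
  n4('bbcd'): parent n3 fail=8; on 'd' 8→5 → fail=6;  out {0}∪∅={0}
  n10('bcaa'): parent n9 fail=0; on 'a' 0 → fail=0;  out {2}∪∅={2}
  n15('edde'): parent n14 fail=17; on 'e' 17→0 → fail=12;  out {4}∪{6}={4,6}

Run:
[0] read 'd'  n0⇒n17
[1] read 'e'  n17⇒n12 (via fail)  → match P6@[1:1]
[2] read 'e'  n12⇒n12 (via fail)  → match P6@[2:2]
[3] read 'c'  n12⇒n5 (via fail)
[4] read 'd'  n5⇒n6
[5] read 'c'  n6⇒n7  → match P1@[3:5],P7@[4:5]
[6] read 'b'  n7⇒n1 (via fail)
[7] read 'd'  n1⇒n11  → match P3@[6:7]
[8] read 'e'  n11⇒n12 (via fail)  → match P6@[8:8]
[9] read 'e'  n12⇒n12 (via fail)  → match P6@[9:9]
[10] read 'd'  n12⇒n13
[11] read 'e'  n13⇒n12 (via fail)  → match P6@[11:11]
[12] read 'a'  n12⇒n16  → match P5@[11:12]
[13] read 'a'  n16⇒n0 (via fail)
[14] read 'd'  n0⇒n17
[15] read 'c'  n17⇒n18  → match P7@[14:15]
[16] read 'c'  n18⇒n5 (via fail)
[17] read 'c'  n5⇒n5 (via fail)
[18] read 'd'  n5⇒n6
[19] read 'c'  n6⇒n7  → match P1@[17:19],P7@[18:19]
[20] read 'a'  n7⇒n0 (via fail)
[21] read 'e'  n0⇒n12  → match P6@[21:21]
[22] read 'e'  n12⇒n12 (via fail)  → match P6@[22:22]
[23] read 'b'  n12⇒n1 (via fail)
[24] read 'b'  n1⇒n2
[25] read 'c'  n2⇒n3
[26] read 'a'  n3⇒n9 (via fail)
[27] read 'a'  n9⇒n10  → match P2@[24:27]

All matches (sorted): [[1,6],[2,6],[5,1],[5,7],[7,3],[8,6],[9,6],[11,6],[12,5],[15,7],[19,1],[19,7],[21,6],[22,6],[27,2]]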